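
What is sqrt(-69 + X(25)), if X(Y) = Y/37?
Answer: 4*I*sqrt(5846)/37 ≈ 8.2659*I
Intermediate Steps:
X(Y) = Y/37 (X(Y) = Y*(1/37) = Y/37)
sqrt(-69 + X(25)) = sqrt(-69 + (1/37)*25) = sqrt(-69 + 25/37) = sqrt(-2528/37) = 4*I*sqrt(5846)/37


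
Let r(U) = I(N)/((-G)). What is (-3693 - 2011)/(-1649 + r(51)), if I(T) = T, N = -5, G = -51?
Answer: 36363/10513 ≈ 3.4589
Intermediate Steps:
r(U) = -5/51 (r(U) = -5/((-1*(-51))) = -5/51)
(-3693 - 2011)/(-1649 + r(51)) = (-3693 - 2011)/(-1649 - 5/51) = -5704/(-84104/51) = -5704*(-51/84104) = 36363/10513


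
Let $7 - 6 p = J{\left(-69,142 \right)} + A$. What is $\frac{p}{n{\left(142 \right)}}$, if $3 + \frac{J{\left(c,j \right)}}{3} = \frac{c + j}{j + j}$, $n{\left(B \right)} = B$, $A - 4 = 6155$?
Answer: $- \frac{1744831}{241968} \approx -7.211$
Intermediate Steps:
$A = 6159$ ($A = 4 + 6155 = 6159$)
$J{\left(c,j \right)} = -9 + \frac{3 \left(c + j\right)}{2 j}$ ($J{\left(c,j \right)} = -9 + 3 \frac{c + j}{j + j} = -9 + 3 \frac{c + j}{2 j} = -9 + \frac{3 \left(c + j\right)}{2 j}$)
$p = - \frac{1744831}{1704}$ ($p = \frac{7}{6} - \frac{\frac{3 \left(-69 - 710\right)}{2 \cdot 142} + 6159}{6} = \frac{7}{6} - \frac{\frac{3}{2} \cdot \frac{1}{142} \left(-69 - 710\right) + 6159}{6} = \frac{7}{6} - \frac{\frac{3}{2} \cdot \frac{1}{142} \left(-779\right) + 6159}{6} = \frac{7}{6} - \frac{- \frac{2337}{284} + 6159}{6} = \frac{7}{6} - \frac{582273}{568} = - \frac{1744831}{1704} \approx -1024.0$)
$\frac{p}{n{\left(142 \right)}} = - \frac{1744831}{1704 \cdot 142} = \left(- \frac{1744831}{1704}\right) \frac{1}{142} = - \frac{1744831}{241968}$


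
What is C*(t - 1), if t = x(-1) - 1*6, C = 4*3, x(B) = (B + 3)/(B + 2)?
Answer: -60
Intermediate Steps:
x(B) = (3 + B)/(2 + B)
C = 12
t = -4 (t = (3 - 1)/(2 - 1) - 1*6 = 2/1 - 6 = 1*2 - 6 = 2 - 6 = -4)
C*(t - 1) = 12*(-4 - 1) = 12*(-5) = -60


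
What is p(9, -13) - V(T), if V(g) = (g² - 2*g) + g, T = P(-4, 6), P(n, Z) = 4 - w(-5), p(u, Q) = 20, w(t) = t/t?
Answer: 14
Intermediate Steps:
w(t) = 1
P(n, Z) = 3 (P(n, Z) = 4 - 1*1 = 4 - 1 = 3)
T = 3
V(g) = g² - g
p(9, -13) - V(T) = 20 - 3*(-1 + 3) = 20 - 3*2 = 20 - 1*6 = 20 - 6 = 14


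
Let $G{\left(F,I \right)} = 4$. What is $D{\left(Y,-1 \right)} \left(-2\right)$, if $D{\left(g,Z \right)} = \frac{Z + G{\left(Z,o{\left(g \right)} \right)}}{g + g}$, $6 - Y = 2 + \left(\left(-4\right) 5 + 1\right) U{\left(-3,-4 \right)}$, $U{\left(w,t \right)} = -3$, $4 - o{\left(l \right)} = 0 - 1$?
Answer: $\frac{3}{53} \approx 0.056604$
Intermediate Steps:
$o{\left(l \right)} = 5$ ($o{\left(l \right)} = 4 - \left(0 - 1\right) = 4 - -1 = 4 + 1 = 5$)
$Y = -53$ ($Y = 6 - \left(2 + \left(\left(-4\right) 5 + 1\right) \left(-3\right)\right) = 6 - \left(2 + \left(-20 + 1\right) \left(-3\right)\right) = 6 - \left(2 - -57\right) = 6 - \left(2 + 57\right) = 6 - 59 = -53$)
$D{\left(g,Z \right)} = \frac{4 + Z}{2 g}$ ($D{\left(g,Z \right)} = \frac{Z + 4}{g + g} = \frac{4 + Z}{2 g}$)
$D{\left(Y,-1 \right)} \left(-2\right) = \frac{4 - 1}{2 \left(-53\right)} \left(-2\right) = \frac{1}{2} \left(- \frac{1}{53}\right) 3 \left(-2\right) = \left(- \frac{3}{106}\right) \left(-2\right) = \frac{3}{53}$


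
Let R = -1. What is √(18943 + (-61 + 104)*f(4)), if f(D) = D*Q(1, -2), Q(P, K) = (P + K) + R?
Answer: √18599 ≈ 136.38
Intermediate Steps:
Q(P, K) = -1 + K + P (Q(P, K) = (P + K) - 1 = (K + P) - 1 = -1 + K + P)
f(D) = -2*D (f(D) = D*(-1 - 2 + 1) = D*(-2) = -2*D)
√(18943 + (-61 + 104)*f(4)) = √(18943 + (-61 + 104)*(-2*4)) = √(18943 + 43*(-8)) = √(18943 - 344) = √18599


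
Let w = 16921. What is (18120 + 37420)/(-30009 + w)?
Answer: -13885/3272 ≈ -4.2436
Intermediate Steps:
(18120 + 37420)/(-30009 + w) = (18120 + 37420)/(-30009 + 16921) = 55540/(-13088) = 55540*(-1/13088) = -13885/3272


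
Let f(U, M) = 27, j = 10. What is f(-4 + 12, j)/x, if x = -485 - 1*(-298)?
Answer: -27/187 ≈ -0.14439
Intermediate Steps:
x = -187 (x = -485 + 298 = -187)
f(-4 + 12, j)/x = 27/(-187) = 27*(-1/187) = -27/187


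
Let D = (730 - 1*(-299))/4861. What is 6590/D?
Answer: 32033990/1029 ≈ 31131.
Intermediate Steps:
D = 1029/4861 (D = (730 + 299)*(1/4861) = 1029*(1/4861) = 1029/4861 ≈ 0.21168)
6590/D = 6590/(1029/4861) = 6590*(4861/1029) = 32033990/1029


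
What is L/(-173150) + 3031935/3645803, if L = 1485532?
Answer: -2445488738473/315635394725 ≈ -7.7478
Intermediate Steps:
L/(-173150) + 3031935/3645803 = 1485532/(-173150) + 3031935/3645803 = 1485532*(-1/173150) + 3031935*(1/3645803) = -742766/86575 + 3031935/3645803 = -2445488738473/315635394725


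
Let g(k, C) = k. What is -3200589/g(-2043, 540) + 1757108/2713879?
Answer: 965511227375/616050533 ≈ 1567.3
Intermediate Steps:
-3200589/g(-2043, 540) + 1757108/2713879 = -3200589/(-2043) + 1757108/2713879 = -3200589*(-1/2043) + 1757108*(1/2713879) = 355621/227 + 1757108/2713879 = 965511227375/616050533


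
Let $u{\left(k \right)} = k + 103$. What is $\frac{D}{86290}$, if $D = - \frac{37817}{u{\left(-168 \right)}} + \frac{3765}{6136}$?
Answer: $\frac{17868449}{2647377200} \approx 0.0067495$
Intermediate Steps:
$u{\left(k \right)} = 103 + k$
$D = \frac{17868449}{30680}$ ($D = - \frac{37817}{103 - 168} + \frac{3765}{6136} = - \frac{37817}{-65} + 3765 \cdot \frac{1}{6136} = \left(-37817\right) \left(- \frac{1}{65}\right) + \frac{3765}{6136} = \frac{2909}{5} + \frac{3765}{6136} = \frac{17868449}{30680} \approx 582.41$)
$\frac{D}{86290} = \frac{17868449}{30680 \cdot 86290} = \frac{17868449}{30680} \cdot \frac{1}{86290} = \frac{17868449}{2647377200}$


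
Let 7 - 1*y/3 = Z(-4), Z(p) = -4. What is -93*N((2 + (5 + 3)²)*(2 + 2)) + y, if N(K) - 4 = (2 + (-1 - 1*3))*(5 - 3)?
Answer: 33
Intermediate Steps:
y = 33 (y = 21 - 3*(-4) = 21 + 12 = 33)
N(K) = 0 (N(K) = 4 + (2 + (-1 - 1*3))*(5 - 3) = 4 + (2 + (-1 - 3))*2 = 4 + (2 - 4)*2 = 4 - 2*2 = 4 - 4 = 0)
-93*N((2 + (5 + 3)²)*(2 + 2)) + y = -93*0 + 33 = 0 + 33 = 33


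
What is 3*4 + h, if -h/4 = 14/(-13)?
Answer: 212/13 ≈ 16.308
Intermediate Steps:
h = 56/13 (h = -56/(-13) = -56*(-1)/13 = -4*(-14/13) = 56/13 ≈ 4.3077)
3*4 + h = 3*4 + 56/13 = 12 + 56/13 = 212/13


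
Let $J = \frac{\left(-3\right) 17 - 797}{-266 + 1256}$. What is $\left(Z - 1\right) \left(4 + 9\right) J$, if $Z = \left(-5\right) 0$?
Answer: $\frac{5512}{495} \approx 11.135$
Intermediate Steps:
$Z = 0$
$J = - \frac{424}{495}$ ($J = \frac{-51 - 797}{990} = \left(-848\right) \frac{1}{990} = - \frac{424}{495} \approx -0.85657$)
$\left(Z - 1\right) \left(4 + 9\right) J = \left(0 - 1\right) \left(4 + 9\right) \left(- \frac{424}{495}\right) = \left(-1\right) 13 \left(- \frac{424}{495}\right) = \left(-13\right) \left(- \frac{424}{495}\right) = \frac{5512}{495}$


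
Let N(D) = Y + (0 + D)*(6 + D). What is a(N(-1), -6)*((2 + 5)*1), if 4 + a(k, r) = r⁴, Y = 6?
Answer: 9044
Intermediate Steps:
N(D) = 6 + D*(6 + D) (N(D) = 6 + (0 + D)*(6 + D) = 6 + D*(6 + D))
a(k, r) = -4 + r⁴
a(N(-1), -6)*((2 + 5)*1) = (-4 + (-6)⁴)*((2 + 5)*1) = (-4 + 1296)*(7*1) = 1292*7 = 9044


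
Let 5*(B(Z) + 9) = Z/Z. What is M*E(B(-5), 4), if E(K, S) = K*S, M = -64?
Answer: 11264/5 ≈ 2252.8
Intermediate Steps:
B(Z) = -44/5 (B(Z) = -9 + (Z/Z)/5 = -9 + (⅕)*1 = -9 + ⅕ = -44/5)
M*E(B(-5), 4) = -(-2816)*4/5 = -64*(-176/5) = 11264/5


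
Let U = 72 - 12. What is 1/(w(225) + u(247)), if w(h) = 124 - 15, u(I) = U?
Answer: 1/169 ≈ 0.0059172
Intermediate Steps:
U = 60
u(I) = 60
w(h) = 109
1/(w(225) + u(247)) = 1/(109 + 60) = 1/169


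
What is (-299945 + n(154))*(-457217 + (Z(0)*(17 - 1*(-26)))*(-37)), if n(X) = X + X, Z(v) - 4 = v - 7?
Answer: 135568962828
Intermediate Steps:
Z(v) = -3 + v (Z(v) = 4 + (v - 7) = 4 + (-7 + v) = -3 + v)
n(X) = 2*X
(-299945 + n(154))*(-457217 + (Z(0)*(17 - 1*(-26)))*(-37)) = (-299945 + 2*154)*(-457217 + ((-3 + 0)*(17 - 1*(-26)))*(-37)) = (-299945 + 308)*(-457217 - 3*(17 + 26)*(-37)) = -299637*(-457217 - 3*43*(-37)) = -299637*(-457217 - 129*(-37)) = -299637*(-457217 + 4773) = -299637*(-452444) = 135568962828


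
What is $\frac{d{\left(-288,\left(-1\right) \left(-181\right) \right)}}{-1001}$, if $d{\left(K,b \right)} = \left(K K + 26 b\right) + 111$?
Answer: $- \frac{87761}{1001} \approx -87.673$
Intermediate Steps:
$d{\left(K,b \right)} = 111 + K^{2} + 26 b$ ($d{\left(K,b \right)} = \left(K^{2} + 26 b\right) + 111 = 111 + K^{2} + 26 b$)
$\frac{d{\left(-288,\left(-1\right) \left(-181\right) \right)}}{-1001} = \frac{111 + \left(-288\right)^{2} + 26 \left(\left(-1\right) \left(-181\right)\right)}{-1001} = \left(111 + 82944 + 26 \cdot 181\right) \left(- \frac{1}{1001}\right) = \left(111 + 82944 + 4706\right) \left(- \frac{1}{1001}\right) = 87761 \left(- \frac{1}{1001}\right) = - \frac{87761}{1001}$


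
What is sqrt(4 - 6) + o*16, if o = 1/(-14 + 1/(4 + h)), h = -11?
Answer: -112/99 + I*sqrt(2) ≈ -1.1313 + 1.4142*I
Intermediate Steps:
o = -7/99 (o = 1/(-14 + 1/(4 - 11)) = 1/(-14 + 1/(-7)) = 1/(-14 - 1/7) = 1/(-99/7) = -7/99 ≈ -0.070707)
sqrt(4 - 6) + o*16 = sqrt(4 - 6) - 7/99*16 = sqrt(-2) - 112/99 = I*sqrt(2) - 112/99 = -112/99 + I*sqrt(2)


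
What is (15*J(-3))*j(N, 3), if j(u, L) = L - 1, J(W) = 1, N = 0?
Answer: 30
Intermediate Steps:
j(u, L) = -1 + L
(15*J(-3))*j(N, 3) = (15*1)*(-1 + 3) = 15*2 = 30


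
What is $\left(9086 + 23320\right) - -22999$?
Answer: $55405$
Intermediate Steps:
$\left(9086 + 23320\right) - -22999 = 32406 + 22999 = 55405$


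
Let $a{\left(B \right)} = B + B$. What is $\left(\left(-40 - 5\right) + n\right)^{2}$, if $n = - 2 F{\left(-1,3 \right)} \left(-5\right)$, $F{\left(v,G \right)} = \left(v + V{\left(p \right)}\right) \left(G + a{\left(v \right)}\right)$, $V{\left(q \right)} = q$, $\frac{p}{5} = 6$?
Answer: $60025$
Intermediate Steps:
$p = 30$ ($p = 5 \cdot 6 = 30$)
$a{\left(B \right)} = 2 B$
$F{\left(v,G \right)} = \left(30 + v\right) \left(G + 2 v\right)$ ($F{\left(v,G \right)} = \left(v + 30\right) \left(G + 2 v\right) = \left(30 + v\right) \left(G + 2 v\right)$)
$n = 290$ ($n = - 2 \left(2 \left(-1\right)^{2} + 30 \cdot 3 + 60 \left(-1\right) + 3 \left(-1\right)\right) \left(-5\right) = - 2 \left(2 \cdot 1 + 90 - 60 - 3\right) \left(-5\right) = - 2 \left(2 + 90 - 60 - 3\right) \left(-5\right) = \left(-2\right) 29 \left(-5\right) = \left(-58\right) \left(-5\right) = 290$)
$\left(\left(-40 - 5\right) + n\right)^{2} = \left(\left(-40 - 5\right) + 290\right)^{2} = \left(-45 + 290\right)^{2} = 245^{2} = 60025$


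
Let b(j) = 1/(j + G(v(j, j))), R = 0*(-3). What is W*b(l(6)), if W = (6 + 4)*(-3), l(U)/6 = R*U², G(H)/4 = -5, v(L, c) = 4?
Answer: 3/2 ≈ 1.5000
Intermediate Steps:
R = 0
G(H) = -20 (G(H) = 4*(-5) = -20)
l(U) = 0 (l(U) = 6*(0*U²) = 6*0 = 0)
b(j) = 1/(-20 + j) (b(j) = 1/(j - 20) = 1/(-20 + j))
W = -30 (W = 10*(-3) = -30)
W*b(l(6)) = -30/(-20 + 0) = -30/(-20) = -30*(-1/20) = 3/2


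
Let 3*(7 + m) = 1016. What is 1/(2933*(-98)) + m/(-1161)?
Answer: -286000313/1001132622 ≈ -0.28568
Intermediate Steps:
m = 995/3 (m = -7 + (⅓)*1016 = -7 + 1016/3 = 995/3 ≈ 331.67)
1/(2933*(-98)) + m/(-1161) = 1/(2933*(-98)) + (995/3)/(-1161) = (1/2933)*(-1/98) + (995/3)*(-1/1161) = -1/287434 - 995/3483 = -286000313/1001132622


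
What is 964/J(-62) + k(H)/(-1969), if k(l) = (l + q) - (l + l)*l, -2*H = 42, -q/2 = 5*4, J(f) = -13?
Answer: -1885857/25597 ≈ -73.675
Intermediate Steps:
q = -40 (q = -10*4 = -2*20 = -40)
H = -21 (H = -½*42 = -21)
k(l) = -40 + l - 2*l² (k(l) = (l - 40) - (l + l)*l = (-40 + l) - 2*l*l = (-40 + l) - 2*l² = -40 + l - 2*l²)
964/J(-62) + k(H)/(-1969) = 964/(-13) + (-40 - 21 - 2*(-21)²)/(-1969) = 964*(-1/13) + (-40 - 21 - 2*441)*(-1/1969) = -964/13 + (-40 - 21 - 882)*(-1/1969) = -964/13 - 943*(-1/1969) = -964/13 + 943/1969 = -1885857/25597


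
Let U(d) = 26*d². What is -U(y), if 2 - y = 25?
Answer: -13754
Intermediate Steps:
y = -23 (y = 2 - 1*25 = 2 - 25 = -23)
-U(y) = -26*(-23)² = -26*529 = -1*13754 = -13754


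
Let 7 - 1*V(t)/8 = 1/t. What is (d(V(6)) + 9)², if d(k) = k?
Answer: 36481/9 ≈ 4053.4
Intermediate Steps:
V(t) = 56 - 8/t
(d(V(6)) + 9)² = ((56 - 8/6) + 9)² = ((56 - 8*⅙) + 9)² = ((56 - 4/3) + 9)² = (164/3 + 9)² = (191/3)² = 36481/9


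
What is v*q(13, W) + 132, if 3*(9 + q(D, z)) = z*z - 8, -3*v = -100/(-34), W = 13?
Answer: 13496/153 ≈ 88.209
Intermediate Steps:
v = -50/51 (v = -(-100)/(3*(-34)) = -(-100)*(-1)/(3*34) = -1/3*50/17 = -50/51 ≈ -0.98039)
q(D, z) = -35/3 + z**2/3 (q(D, z) = -9 + (z*z - 8)/3 = -9 + (z**2 - 8)/3 = -9 + (-8 + z**2)/3 = -9 + (-8/3 + z**2/3) = -35/3 + z**2/3)
v*q(13, W) + 132 = -50*(-35/3 + (1/3)*13**2)/51 + 132 = -50*(-35/3 + (1/3)*169)/51 + 132 = -50*(-35/3 + 169/3)/51 + 132 = -50/51*134/3 + 132 = -6700/153 + 132 = 13496/153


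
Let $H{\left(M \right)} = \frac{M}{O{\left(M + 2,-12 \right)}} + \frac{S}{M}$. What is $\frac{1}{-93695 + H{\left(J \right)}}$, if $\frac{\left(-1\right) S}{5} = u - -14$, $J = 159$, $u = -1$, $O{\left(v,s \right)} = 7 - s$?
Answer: $- \frac{3021}{283028549} \approx -1.0674 \cdot 10^{-5}$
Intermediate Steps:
$S = -65$ ($S = - 5 \left(-1 - -14\right) = - 5 \left(-1 + 14\right) = \left(-5\right) 13 = -65$)
$H{\left(M \right)} = - \frac{65}{M} + \frac{M}{19}$ ($H{\left(M \right)} = \frac{M}{7 - -12} - \frac{65}{M} = \frac{M}{7 + 12} - \frac{65}{M} = \frac{M}{19} - \frac{65}{M} = - \frac{65}{M} + \frac{M}{19}$)
$\frac{1}{-93695 + H{\left(J \right)}} = \frac{1}{-93695 + \left(- \frac{65}{159} + \frac{1}{19} \cdot 159\right)} = \frac{1}{-93695 + \left(\left(-65\right) \frac{1}{159} + \frac{159}{19}\right)} = \frac{1}{-93695 + \left(- \frac{65}{159} + \frac{159}{19}\right)} = \frac{1}{-93695 + \frac{24046}{3021}} = \frac{1}{- \frac{283028549}{3021}} = - \frac{3021}{283028549}$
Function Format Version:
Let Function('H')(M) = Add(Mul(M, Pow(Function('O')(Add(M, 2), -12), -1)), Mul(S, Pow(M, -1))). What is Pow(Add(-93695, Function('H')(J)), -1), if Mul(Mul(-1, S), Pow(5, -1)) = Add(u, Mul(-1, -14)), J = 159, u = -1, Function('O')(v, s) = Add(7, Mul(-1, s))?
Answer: Rational(-3021, 283028549) ≈ -1.0674e-5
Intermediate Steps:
S = -65 (S = Mul(-5, Add(-1, Mul(-1, -14))) = Mul(-5, Add(-1, 14)) = Mul(-5, 13) = -65)
Function('H')(M) = Add(Mul(-65, Pow(M, -1)), Mul(Rational(1, 19), M)) (Function('H')(M) = Add(Mul(M, Pow(Add(7, Mul(-1, -12)), -1)), Mul(-65, Pow(M, -1))) = Add(Mul(M, Pow(Add(7, 12), -1)), Mul(-65, Pow(M, -1))) = Add(Mul(M, Pow(19, -1)), Mul(-65, Pow(M, -1))) = Add(Mul(M, Rational(1, 19)), Mul(-65, Pow(M, -1))) = Add(Mul(Rational(1, 19), M), Mul(-65, Pow(M, -1))) = Add(Mul(-65, Pow(M, -1)), Mul(Rational(1, 19), M)))
Pow(Add(-93695, Function('H')(J)), -1) = Pow(Add(-93695, Add(Mul(-65, Pow(159, -1)), Mul(Rational(1, 19), 159))), -1) = Pow(Add(-93695, Add(Mul(-65, Rational(1, 159)), Rational(159, 19))), -1) = Pow(Add(-93695, Add(Rational(-65, 159), Rational(159, 19))), -1) = Pow(Add(-93695, Rational(24046, 3021)), -1) = Pow(Rational(-283028549, 3021), -1) = Rational(-3021, 283028549)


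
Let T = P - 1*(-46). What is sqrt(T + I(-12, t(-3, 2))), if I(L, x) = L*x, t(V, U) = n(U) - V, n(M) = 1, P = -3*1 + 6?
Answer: 1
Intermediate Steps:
P = 3 (P = -3 + 6 = 3)
T = 49 (T = 3 - 1*(-46) = 3 + 46 = 49)
t(V, U) = 1 - V
sqrt(T + I(-12, t(-3, 2))) = sqrt(49 - 12*(1 - 1*(-3))) = sqrt(49 - 12*(1 + 3)) = sqrt(49 - 12*4) = sqrt(49 - 48) = sqrt(1) = 1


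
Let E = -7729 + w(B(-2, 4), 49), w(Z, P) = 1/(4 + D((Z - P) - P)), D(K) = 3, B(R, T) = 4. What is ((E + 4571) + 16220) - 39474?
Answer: -184883/7 ≈ -26412.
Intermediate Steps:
w(Z, P) = ⅐ (w(Z, P) = 1/(4 + 3) = 1/7 = ⅐)
E = -54102/7 (E = -7729 + ⅐ = -54102/7 ≈ -7728.9)
((E + 4571) + 16220) - 39474 = ((-54102/7 + 4571) + 16220) - 39474 = (-22105/7 + 16220) - 39474 = 91435/7 - 39474 = -184883/7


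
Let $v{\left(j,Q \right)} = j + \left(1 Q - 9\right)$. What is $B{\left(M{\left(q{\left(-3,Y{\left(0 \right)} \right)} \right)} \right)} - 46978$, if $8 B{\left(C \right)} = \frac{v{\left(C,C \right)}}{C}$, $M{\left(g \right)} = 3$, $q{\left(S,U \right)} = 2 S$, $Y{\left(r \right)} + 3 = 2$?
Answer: $- \frac{375825}{8} \approx -46978.0$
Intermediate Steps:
$Y{\left(r \right)} = -1$ ($Y{\left(r \right)} = -3 + 2 = -1$)
$v{\left(j,Q \right)} = -9 + Q + j$ ($v{\left(j,Q \right)} = j + \left(Q - 9\right) = j + \left(-9 + Q\right) = -9 + Q + j$)
$B{\left(C \right)} = \frac{-9 + 2 C}{8 C}$ ($B{\left(C \right)} = \frac{\left(-9 + C + C\right) \frac{1}{C}}{8} = \frac{\left(-9 + 2 C\right) \frac{1}{C}}{8} = \frac{\frac{1}{C} \left(-9 + 2 C\right)}{8} = \frac{-9 + 2 C}{8 C}$)
$B{\left(M{\left(q{\left(-3,Y{\left(0 \right)} \right)} \right)} \right)} - 46978 = \frac{-9 + 2 \cdot 3}{8 \cdot 3} - 46978 = \frac{1}{8} \cdot \frac{1}{3} \left(-9 + 6\right) - 46978 = \frac{1}{8} \cdot \frac{1}{3} \left(-3\right) - 46978 = - \frac{1}{8} - 46978 = - \frac{375825}{8}$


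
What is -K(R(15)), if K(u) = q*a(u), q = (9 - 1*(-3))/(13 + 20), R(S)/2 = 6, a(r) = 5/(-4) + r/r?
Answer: 1/11 ≈ 0.090909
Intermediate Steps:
a(r) = -1/4 (a(r) = 5*(-1/4) + 1 = -5/4 + 1 = -1/4)
R(S) = 12 (R(S) = 2*6 = 12)
q = 4/11 (q = (9 + 3)/33 = 12*(1/33) = 4/11 ≈ 0.36364)
K(u) = -1/11 (K(u) = (4/11)*(-1/4) = -1/11)
-K(R(15)) = -1*(-1/11) = 1/11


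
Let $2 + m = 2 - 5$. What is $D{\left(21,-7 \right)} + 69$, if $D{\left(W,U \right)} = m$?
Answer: $64$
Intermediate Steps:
$m = -5$ ($m = -2 + \left(2 - 5\right) = -2 - 3 = -5$)
$D{\left(W,U \right)} = -5$
$D{\left(21,-7 \right)} + 69 = -5 + 69 = 64$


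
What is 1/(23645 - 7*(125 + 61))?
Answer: 1/22343 ≈ 4.4757e-5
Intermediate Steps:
1/(23645 - 7*(125 + 61)) = 1/(23645 - 7*186) = 1/(23645 - 1302) = 1/22343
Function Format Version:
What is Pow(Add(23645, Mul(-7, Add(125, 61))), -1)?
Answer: Rational(1, 22343) ≈ 4.4757e-5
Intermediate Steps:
Pow(Add(23645, Mul(-7, Add(125, 61))), -1) = Pow(Add(23645, Mul(-7, 186)), -1) = Pow(Add(23645, -1302), -1) = Pow(22343, -1) = Rational(1, 22343)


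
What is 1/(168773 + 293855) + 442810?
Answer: 204856304681/462628 ≈ 4.4281e+5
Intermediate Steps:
1/(168773 + 293855) + 442810 = 1/462628 + 442810 = 204856304681/462628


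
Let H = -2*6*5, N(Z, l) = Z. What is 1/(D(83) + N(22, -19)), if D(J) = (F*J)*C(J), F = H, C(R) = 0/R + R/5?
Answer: -1/82646 ≈ -1.2100e-5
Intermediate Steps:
C(R) = R/5 (C(R) = 0 + R*(1/5) = 0 + R/5 = R/5)
H = -60 (H = -12*5 = -60)
F = -60
D(J) = -12*J**2 (D(J) = (-60*J)*(J/5) = -12*J**2)
1/(D(83) + N(22, -19)) = 1/(-12*83**2 + 22) = 1/(-12*6889 + 22) = 1/(-82668 + 22) = 1/(-82646) = -1/82646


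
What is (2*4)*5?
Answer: 40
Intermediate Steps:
(2*4)*5 = 8*5 = 40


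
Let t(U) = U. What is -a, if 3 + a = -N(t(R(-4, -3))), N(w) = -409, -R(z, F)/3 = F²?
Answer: -406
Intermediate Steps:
R(z, F) = -3*F²
a = 406 (a = -3 - 1*(-409) = -3 + 409 = 406)
-a = -1*406 = -406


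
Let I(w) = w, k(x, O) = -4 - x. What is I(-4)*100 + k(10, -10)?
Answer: -414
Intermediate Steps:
I(-4)*100 + k(10, -10) = -4*100 + (-4 - 1*10) = -400 + (-4 - 10) = -400 - 14 = -414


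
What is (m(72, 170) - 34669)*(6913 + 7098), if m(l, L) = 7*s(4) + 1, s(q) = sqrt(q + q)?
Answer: -485733348 + 196154*sqrt(2) ≈ -4.8546e+8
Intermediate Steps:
s(q) = sqrt(2)*sqrt(q) (s(q) = sqrt(2*q) = sqrt(2)*sqrt(q))
m(l, L) = 1 + 14*sqrt(2) (m(l, L) = 7*(sqrt(2)*sqrt(4)) + 1 = 7*(sqrt(2)*2) + 1 = 7*(2*sqrt(2)) + 1 = 14*sqrt(2) + 1 = 1 + 14*sqrt(2))
(m(72, 170) - 34669)*(6913 + 7098) = ((1 + 14*sqrt(2)) - 34669)*(6913 + 7098) = (-34668 + 14*sqrt(2))*14011 = -485733348 + 196154*sqrt(2)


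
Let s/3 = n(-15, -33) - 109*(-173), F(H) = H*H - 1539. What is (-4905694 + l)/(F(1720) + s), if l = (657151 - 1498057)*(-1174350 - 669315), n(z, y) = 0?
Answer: 387586013699/753358 ≈ 5.1448e+5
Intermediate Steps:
F(H) = -1539 + H² (F(H) = H² - 1539 = -1539 + H²)
l = 1550348960490 (l = -840906*(-1843665) = 1550348960490)
s = 56571 (s = 3*(0 - 109*(-173)) = 3*(0 + 18857) = 3*18857 = 56571)
(-4905694 + l)/(F(1720) + s) = (-4905694 + 1550348960490)/((-1539 + 1720²) + 56571) = 1550344054796/((-1539 + 2958400) + 56571) = 1550344054796/(2956861 + 56571) = 1550344054796/3013432 = 1550344054796*(1/3013432) = 387586013699/753358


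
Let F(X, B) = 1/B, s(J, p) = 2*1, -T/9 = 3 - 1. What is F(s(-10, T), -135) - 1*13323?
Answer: -1798606/135 ≈ -13323.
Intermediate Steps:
T = -18 (T = -9*(3 - 1) = -9*2 = -18)
s(J, p) = 2
F(s(-10, T), -135) - 1*13323 = 1/(-135) - 1*13323 = -1/135 - 13323 = -1798606/135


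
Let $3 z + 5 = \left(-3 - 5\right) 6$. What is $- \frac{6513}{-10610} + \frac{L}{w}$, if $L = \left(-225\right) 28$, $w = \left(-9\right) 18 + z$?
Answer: $\frac{29148501}{816970} \approx 35.679$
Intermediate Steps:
$z = - \frac{53}{3}$ ($z = - \frac{5}{3} + \frac{\left(-3 - 5\right) 6}{3} = - \frac{5}{3} + \frac{\left(-8\right) 6}{3} = - \frac{5}{3} + \frac{1}{3} \left(-48\right) = - \frac{5}{3} - 16 = - \frac{53}{3} \approx -17.667$)
$w = - \frac{539}{3}$ ($w = \left(-9\right) 18 - \frac{53}{3} = -162 - \frac{53}{3} = - \frac{539}{3} \approx -179.67$)
$L = -6300$
$- \frac{6513}{-10610} + \frac{L}{w} = - \frac{6513}{-10610} - \frac{6300}{- \frac{539}{3}} = \left(-6513\right) \left(- \frac{1}{10610}\right) - - \frac{2700}{77} = \frac{6513}{10610} + \frac{2700}{77} = \frac{29148501}{816970}$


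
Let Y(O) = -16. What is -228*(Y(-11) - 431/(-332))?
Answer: 278217/83 ≈ 3352.0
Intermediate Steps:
-228*(Y(-11) - 431/(-332)) = -228*(-16 - 431/(-332)) = -228*(-16 - 431*(-1/332)) = -228*(-16 + 431/332) = -228*(-4881/332) = 278217/83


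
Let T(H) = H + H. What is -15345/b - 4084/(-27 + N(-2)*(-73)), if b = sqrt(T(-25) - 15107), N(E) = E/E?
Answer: 1021/25 + 15345*I*sqrt(15157)/15157 ≈ 40.84 + 124.64*I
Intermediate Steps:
N(E) = 1
T(H) = 2*H
b = I*sqrt(15157) (b = sqrt(2*(-25) - 15107) = sqrt(-50 - 15107) = sqrt(-15157) = I*sqrt(15157) ≈ 123.11*I)
-15345/b - 4084/(-27 + N(-2)*(-73)) = -15345*(-I*sqrt(15157)/15157) - 4084/(-27 + 1*(-73)) = -(-15345)*I*sqrt(15157)/15157 - 4084/(-27 - 73) = 15345*I*sqrt(15157)/15157 - 4084/(-100) = 15345*I*sqrt(15157)/15157 - 4084*(-1/100) = 15345*I*sqrt(15157)/15157 + 1021/25 = 1021/25 + 15345*I*sqrt(15157)/15157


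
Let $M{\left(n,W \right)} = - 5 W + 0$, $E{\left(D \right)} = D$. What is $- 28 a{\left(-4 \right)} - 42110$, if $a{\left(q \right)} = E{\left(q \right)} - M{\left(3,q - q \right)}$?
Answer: $-41998$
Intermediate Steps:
$M{\left(n,W \right)} = - 5 W$
$a{\left(q \right)} = q$ ($a{\left(q \right)} = q - - 5 \left(q - q\right) = q - \left(-5\right) 0 = q - 0 = q + 0 = q$)
$- 28 a{\left(-4 \right)} - 42110 = \left(-28\right) \left(-4\right) - 42110 = 112 - 42110 = -41998$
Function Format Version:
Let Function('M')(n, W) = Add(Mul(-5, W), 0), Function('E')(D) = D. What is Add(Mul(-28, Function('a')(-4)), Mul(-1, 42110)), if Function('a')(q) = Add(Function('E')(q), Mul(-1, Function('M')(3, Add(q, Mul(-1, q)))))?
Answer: -41998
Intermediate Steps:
Function('M')(n, W) = Mul(-5, W)
Function('a')(q) = q (Function('a')(q) = Add(q, Mul(-1, Mul(-5, Add(q, Mul(-1, q))))) = Add(q, Mul(-1, Mul(-5, 0))) = Add(q, Mul(-1, 0)) = Add(q, 0) = q)
Add(Mul(-28, Function('a')(-4)), Mul(-1, 42110)) = Add(Mul(-28, -4), Mul(-1, 42110)) = Add(112, -42110) = -41998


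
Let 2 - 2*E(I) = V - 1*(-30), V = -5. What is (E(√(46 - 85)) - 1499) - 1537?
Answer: -6095/2 ≈ -3047.5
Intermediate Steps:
E(I) = -23/2 (E(I) = 1 - (-5 - 1*(-30))/2 = 1 - (-5 + 30)/2 = 1 - ½*25 = 1 - 25/2 = -23/2)
(E(√(46 - 85)) - 1499) - 1537 = (-23/2 - 1499) - 1537 = -3021/2 - 1537 = -6095/2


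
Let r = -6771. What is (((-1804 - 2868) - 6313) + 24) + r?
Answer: -17732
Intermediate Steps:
(((-1804 - 2868) - 6313) + 24) + r = (((-1804 - 2868) - 6313) + 24) - 6771 = ((-4672 - 6313) + 24) - 6771 = (-10985 + 24) - 6771 = -10961 - 6771 = -17732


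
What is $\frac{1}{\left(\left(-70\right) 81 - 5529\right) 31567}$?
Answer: $- \frac{1}{353518833} \approx -2.8287 \cdot 10^{-9}$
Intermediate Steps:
$\frac{1}{\left(\left(-70\right) 81 - 5529\right) 31567} = \frac{1}{-5670 - 5529} \cdot \frac{1}{31567} = \frac{1}{-11199} \cdot \frac{1}{31567} = \left(- \frac{1}{11199}\right) \frac{1}{31567} = - \frac{1}{353518833}$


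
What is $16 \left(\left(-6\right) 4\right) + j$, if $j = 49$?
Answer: $-335$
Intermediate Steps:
$16 \left(\left(-6\right) 4\right) + j = 16 \left(\left(-6\right) 4\right) + 49 = 16 \left(-24\right) + 49 = -384 + 49 = -335$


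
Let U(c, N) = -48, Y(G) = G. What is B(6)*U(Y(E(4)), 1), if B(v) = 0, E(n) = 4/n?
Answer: 0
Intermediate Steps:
B(6)*U(Y(E(4)), 1) = 0*(-48) = 0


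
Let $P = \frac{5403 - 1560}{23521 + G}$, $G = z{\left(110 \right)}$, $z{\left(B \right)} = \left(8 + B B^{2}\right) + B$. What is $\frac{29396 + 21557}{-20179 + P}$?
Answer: $- \frac{69022920967}{27335256538} \approx -2.5251$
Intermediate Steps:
$z{\left(B \right)} = 8 + B + B^{3}$ ($z{\left(B \right)} = \left(8 + B^{3}\right) + B = 8 + B + B^{3}$)
$G = 1331118$ ($G = 8 + 110 + 110^{3} = 8 + 110 + 1331000 = 1331118$)
$P = \frac{3843}{1354639}$ ($P = \frac{5403 - 1560}{23521 + 1331118} = \frac{3843}{1354639} \approx 0.0028369$)
$\frac{29396 + 21557}{-20179 + P} = \frac{29396 + 21557}{-20179 + \frac{3843}{1354639}} = \frac{50953}{- \frac{27335256538}{1354639}} = 50953 \left(- \frac{1354639}{27335256538}\right) = - \frac{69022920967}{27335256538}$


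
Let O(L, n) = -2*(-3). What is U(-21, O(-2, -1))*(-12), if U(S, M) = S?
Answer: 252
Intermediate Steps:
O(L, n) = 6
U(-21, O(-2, -1))*(-12) = -21*(-12) = 252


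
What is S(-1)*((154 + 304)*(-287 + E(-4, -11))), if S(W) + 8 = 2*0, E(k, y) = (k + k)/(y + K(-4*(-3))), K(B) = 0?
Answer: 11537936/11 ≈ 1.0489e+6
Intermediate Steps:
E(k, y) = 2*k/y (E(k, y) = (k + k)/(y + 0) = (2*k)/y = 2*k/y)
S(W) = -8 (S(W) = -8 + 2*0 = -8 + 0 = -8)
S(-1)*((154 + 304)*(-287 + E(-4, -11))) = -8*(154 + 304)*(-287 + 2*(-4)/(-11)) = -3664*(-287 + 2*(-4)*(-1/11)) = -3664*(-287 + 8/11) = -3664*(-3149)/11 = -8*(-1442242/11) = 11537936/11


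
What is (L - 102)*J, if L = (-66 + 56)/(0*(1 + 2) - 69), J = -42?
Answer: 98392/23 ≈ 4277.9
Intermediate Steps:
L = 10/69 (L = -10/(0*3 - 69) = -10/(0 - 69) = -10/(-69) = -10*(-1/69) = 10/69 ≈ 0.14493)
(L - 102)*J = (10/69 - 102)*(-42) = -7028/69*(-42) = 98392/23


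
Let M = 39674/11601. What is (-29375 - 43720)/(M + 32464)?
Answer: -847975095/376654538 ≈ -2.2513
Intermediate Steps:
M = 39674/11601 (M = 39674*(1/11601) = 39674/11601 ≈ 3.4199)
(-29375 - 43720)/(M + 32464) = (-29375 - 43720)/(39674/11601 + 32464) = -73095/376654538/11601 = -73095*11601/376654538 = -847975095/376654538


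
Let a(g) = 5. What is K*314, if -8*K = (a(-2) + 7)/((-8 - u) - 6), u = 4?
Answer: 157/6 ≈ 26.167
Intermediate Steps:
K = 1/12 (K = -(5 + 7)/(8*((-8 - 1*4) - 6)) = -3/(2*((-8 - 4) - 6)) = -3/(2*(-12 - 6)) = -3/(2*(-18)) = -3*(-1)/(2*18) = -1/8*(-2/3) = 1/12 ≈ 0.083333)
K*314 = (1/12)*314 = 157/6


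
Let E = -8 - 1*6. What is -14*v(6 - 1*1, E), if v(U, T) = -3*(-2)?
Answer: -84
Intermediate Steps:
E = -14 (E = -8 - 6 = -14)
v(U, T) = 6
-14*v(6 - 1*1, E) = -14*6 = -84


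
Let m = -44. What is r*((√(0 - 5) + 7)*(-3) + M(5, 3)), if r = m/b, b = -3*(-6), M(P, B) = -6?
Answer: 66 + 22*I*√5/3 ≈ 66.0 + 16.398*I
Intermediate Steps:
b = 18
r = -22/9 (r = -44/18 = -44*1/18 = -22/9 ≈ -2.4444)
r*((√(0 - 5) + 7)*(-3) + M(5, 3)) = -22*((√(0 - 5) + 7)*(-3) - 6)/9 = -22*((√(-5) + 7)*(-3) - 6)/9 = -22*((I*√5 + 7)*(-3) - 6)/9 = -22*((7 + I*√5)*(-3) - 6)/9 = -22*((-21 - 3*I*√5) - 6)/9 = -22*(-27 - 3*I*√5)/9 = 66 + 22*I*√5/3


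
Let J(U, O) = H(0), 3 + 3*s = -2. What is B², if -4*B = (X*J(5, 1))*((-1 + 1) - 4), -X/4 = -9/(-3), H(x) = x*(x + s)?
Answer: 0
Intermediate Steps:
s = -5/3 (s = -1 + (⅓)*(-2) = -1 - ⅔ = -5/3 ≈ -1.6667)
H(x) = x*(-5/3 + x) (H(x) = x*(x - 5/3) = x*(-5/3 + x))
X = -12 (X = -(-36)/(-3) = -(-36)*(-1)/3 = -4*3 = -12)
J(U, O) = 0 (J(U, O) = (⅓)*0*(-5 + 3*0) = (⅓)*0*(-5 + 0) = (⅓)*0*(-5) = 0)
B = 0 (B = -(-12*0)*((-1 + 1) - 4)/4 = -0*(0 - 4) = -0*(-4) = -¼*0 = 0)
B² = 0² = 0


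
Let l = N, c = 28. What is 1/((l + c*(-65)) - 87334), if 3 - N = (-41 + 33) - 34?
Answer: -1/89109 ≈ -1.1222e-5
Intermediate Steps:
N = 45 (N = 3 - ((-41 + 33) - 34) = 3 - (-8 - 34) = 3 - 1*(-42) = 3 + 42 = 45)
l = 45
1/((l + c*(-65)) - 87334) = 1/((45 + 28*(-65)) - 87334) = 1/((45 - 1820) - 87334) = 1/(-1775 - 87334) = 1/(-89109) = -1/89109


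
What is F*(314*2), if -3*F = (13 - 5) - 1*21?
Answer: 8164/3 ≈ 2721.3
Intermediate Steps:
F = 13/3 (F = -((13 - 5) - 1*21)/3 = -(8 - 21)/3 = -⅓*(-13) = 13/3 ≈ 4.3333)
F*(314*2) = 13*(314*2)/3 = (13/3)*628 = 8164/3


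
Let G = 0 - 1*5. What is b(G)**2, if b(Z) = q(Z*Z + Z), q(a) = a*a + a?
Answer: 176400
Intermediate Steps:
G = -5 (G = 0 - 5 = -5)
q(a) = a + a**2 (q(a) = a**2 + a = a + a**2)
b(Z) = (Z + Z**2)*(1 + Z + Z**2) (b(Z) = (Z*Z + Z)*(1 + (Z*Z + Z)) = (Z**2 + Z)*(1 + (Z**2 + Z)) = (Z + Z**2)*(1 + (Z + Z**2)) = (Z + Z**2)*(1 + Z + Z**2))
b(G)**2 = (-5*(1 - 5)*(1 - 5*(1 - 5)))**2 = (-5*(-4)*(1 - 5*(-4)))**2 = (-5*(-4)*(1 + 20))**2 = (-5*(-4)*21)**2 = 420**2 = 176400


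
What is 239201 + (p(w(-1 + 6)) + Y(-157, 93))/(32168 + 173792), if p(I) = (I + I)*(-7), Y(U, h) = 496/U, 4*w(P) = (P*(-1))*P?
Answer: 15469473145923/64671440 ≈ 2.3920e+5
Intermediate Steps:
w(P) = -P**2/4 (w(P) = ((P*(-1))*P)/4 = ((-P)*P)/4 = (-P**2)/4 = -P**2/4)
p(I) = -14*I (p(I) = (2*I)*(-7) = -14*I)
239201 + (p(w(-1 + 6)) + Y(-157, 93))/(32168 + 173792) = 239201 + (-(-7)*(-1 + 6)**2/2 + 496/(-157))/(32168 + 173792) = 239201 + (-(-7)*5**2/2 + 496*(-1/157))/205960 = 239201 + (-(-7)*25/2 - 496/157)*(1/205960) = 239201 + (-14*(-25/4) - 496/157)*(1/205960) = 239201 + (175/2 - 496/157)*(1/205960) = 239201 + (26483/314)*(1/205960) = 239201 + 26483/64671440 = 15469473145923/64671440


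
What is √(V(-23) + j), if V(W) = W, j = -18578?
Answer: I*√18601 ≈ 136.39*I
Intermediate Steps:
√(V(-23) + j) = √(-23 - 18578) = √(-18601) = I*√18601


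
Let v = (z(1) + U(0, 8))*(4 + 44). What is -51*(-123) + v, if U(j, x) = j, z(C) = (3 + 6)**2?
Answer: 10161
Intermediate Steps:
z(C) = 81 (z(C) = 9**2 = 81)
v = 3888 (v = (81 + 0)*(4 + 44) = 81*48 = 3888)
-51*(-123) + v = -51*(-123) + 3888 = 6273 + 3888 = 10161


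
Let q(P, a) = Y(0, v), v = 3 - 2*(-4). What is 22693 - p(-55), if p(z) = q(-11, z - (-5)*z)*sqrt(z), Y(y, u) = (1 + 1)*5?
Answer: 22693 - 10*I*sqrt(55) ≈ 22693.0 - 74.162*I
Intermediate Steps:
v = 11 (v = 3 + 8 = 11)
Y(y, u) = 10 (Y(y, u) = 2*5 = 10)
q(P, a) = 10
p(z) = 10*sqrt(z)
22693 - p(-55) = 22693 - 10*sqrt(-55) = 22693 - 10*I*sqrt(55)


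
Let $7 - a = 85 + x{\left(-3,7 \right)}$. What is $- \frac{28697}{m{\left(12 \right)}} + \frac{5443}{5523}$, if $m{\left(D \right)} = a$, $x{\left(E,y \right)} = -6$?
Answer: $\frac{52961809}{132552} \approx 399.55$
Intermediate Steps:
$a = -72$ ($a = 7 - \left(85 - 6\right) = 7 - 79 = -72$)
$m{\left(D \right)} = -72$
$- \frac{28697}{m{\left(12 \right)}} + \frac{5443}{5523} = - \frac{28697}{-72} + \frac{5443}{5523} = \left(-28697\right) \left(- \frac{1}{72}\right) + 5443 \cdot \frac{1}{5523} = \frac{28697}{72} + \frac{5443}{5523} = \frac{52961809}{132552}$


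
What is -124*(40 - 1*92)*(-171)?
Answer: -1102608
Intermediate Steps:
-124*(40 - 1*92)*(-171) = -124*(40 - 92)*(-171) = -124*(-52)*(-171) = 6448*(-171) = -1102608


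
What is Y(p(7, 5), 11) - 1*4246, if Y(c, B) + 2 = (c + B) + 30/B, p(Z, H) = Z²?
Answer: -46038/11 ≈ -4185.3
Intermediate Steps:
Y(c, B) = -2 + B + c + 30/B (Y(c, B) = -2 + ((c + B) + 30/B) = -2 + ((B + c) + 30/B) = -2 + (B + c + 30/B) = -2 + B + c + 30/B)
Y(p(7, 5), 11) - 1*4246 = (-2 + 11 + 7² + 30/11) - 1*4246 = (-2 + 11 + 49 + 30*(1/11)) - 4246 = (-2 + 11 + 49 + 30/11) - 4246 = 668/11 - 4246 = -46038/11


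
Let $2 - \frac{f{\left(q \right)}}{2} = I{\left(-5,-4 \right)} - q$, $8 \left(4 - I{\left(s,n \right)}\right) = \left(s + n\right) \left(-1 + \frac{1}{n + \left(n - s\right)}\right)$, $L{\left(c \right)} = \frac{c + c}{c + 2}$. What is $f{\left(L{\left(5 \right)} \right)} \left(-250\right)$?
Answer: $- \frac{3250}{7} \approx -464.29$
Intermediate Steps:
$L{\left(c \right)} = \frac{2 c}{2 + c}$
$I{\left(s,n \right)} = 4 - \frac{\left(-1 + \frac{1}{- s + 2 n}\right) \left(n + s\right)}{8}$ ($I{\left(s,n \right)} = 4 - \frac{\left(s + n\right) \left(-1 + \frac{1}{n + \left(n - s\right)}\right)}{8} = 4 - \frac{\left(n + s\right) \left(-1 + \frac{1}{- s + 2 n}\right)}{8} = 4 - \frac{\left(-1 + \frac{1}{- s + 2 n}\right) \left(n + s\right)}{8}$)
$f{\left(q \right)} = -1 + 2 q$ ($f{\left(q \right)} = 4 - 2 \left(\frac{- \left(-5\right)^{2} - -165 + 2 \left(-4\right)^{2} + 63 \left(-4\right) - -20}{8 \left(\left(-1\right) \left(-5\right) + 2 \left(-4\right)\right)} - q\right) = 4 - 2 \left(\frac{\left(-1\right) 25 + 165 + 2 \cdot 16 - 252 + 20}{8 \left(5 - 8\right)} - q\right) = 4 - 2 \left(\frac{-25 + 165 + 32 - 252 + 20}{8 \left(-3\right)} - q\right) = 4 - 2 \left(\frac{1}{8} \left(- \frac{1}{3}\right) \left(-60\right) - q\right) = 4 - 2 \left(\frac{5}{2} - q\right) = 4 + \left(-5 + 2 q\right) = -1 + 2 q$)
$f{\left(L{\left(5 \right)} \right)} \left(-250\right) = \left(-1 + 2 \cdot 2 \cdot 5 \frac{1}{2 + 5}\right) \left(-250\right) = \left(-1 + 2 \cdot 2 \cdot 5 \cdot \frac{1}{7}\right) \left(-250\right) = \left(-1 + 2 \cdot \frac{10}{7}\right) \left(-250\right) = \left(-1 + \frac{20}{7}\right) \left(-250\right) = \frac{13}{7} \left(-250\right) = - \frac{3250}{7}$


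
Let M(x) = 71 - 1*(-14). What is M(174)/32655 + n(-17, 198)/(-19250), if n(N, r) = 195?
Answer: -27037/3592050 ≈ -0.0075269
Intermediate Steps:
M(x) = 85 (M(x) = 71 + 14 = 85)
M(174)/32655 + n(-17, 198)/(-19250) = 85/32655 + 195/(-19250) = 85*(1/32655) + 195*(-1/19250) = 17/6531 - 39/3850 = -27037/3592050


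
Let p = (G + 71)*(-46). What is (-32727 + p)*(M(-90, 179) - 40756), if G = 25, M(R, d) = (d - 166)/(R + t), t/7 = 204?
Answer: 675154687215/446 ≈ 1.5138e+9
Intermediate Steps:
t = 1428 (t = 7*204 = 1428)
M(R, d) = (-166 + d)/(1428 + R) (M(R, d) = (d - 166)/(R + 1428) = (-166 + d)/(1428 + R))
p = -4416 (p = (25 + 71)*(-46) = 96*(-46) = -4416)
(-32727 + p)*(M(-90, 179) - 40756) = (-32727 - 4416)*((-166 + 179)/(1428 - 90) - 40756) = -37143*(13/1338 - 40756) = -37143*(-54531515/1338) = 675154687215/446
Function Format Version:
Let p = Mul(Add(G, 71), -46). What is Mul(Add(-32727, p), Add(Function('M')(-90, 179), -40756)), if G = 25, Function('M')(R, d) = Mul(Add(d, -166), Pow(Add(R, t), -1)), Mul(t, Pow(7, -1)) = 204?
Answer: Rational(675154687215, 446) ≈ 1.5138e+9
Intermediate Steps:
t = 1428 (t = Mul(7, 204) = 1428)
Function('M')(R, d) = Mul(Pow(Add(1428, R), -1), Add(-166, d)) (Function('M')(R, d) = Mul(Add(d, -166), Pow(Add(R, 1428), -1)) = Mul(Add(-166, d), Pow(Add(1428, R), -1)) = Mul(Pow(Add(1428, R), -1), Add(-166, d)))
p = -4416 (p = Mul(Add(25, 71), -46) = Mul(96, -46) = -4416)
Mul(Add(-32727, p), Add(Function('M')(-90, 179), -40756)) = Mul(Add(-32727, -4416), Add(Mul(Pow(Add(1428, -90), -1), Add(-166, 179)), -40756)) = Mul(-37143, Add(Mul(Pow(1338, -1), 13), -40756)) = Mul(-37143, Add(Mul(Rational(1, 1338), 13), -40756)) = Mul(-37143, Add(Rational(13, 1338), -40756)) = Mul(-37143, Rational(-54531515, 1338)) = Rational(675154687215, 446)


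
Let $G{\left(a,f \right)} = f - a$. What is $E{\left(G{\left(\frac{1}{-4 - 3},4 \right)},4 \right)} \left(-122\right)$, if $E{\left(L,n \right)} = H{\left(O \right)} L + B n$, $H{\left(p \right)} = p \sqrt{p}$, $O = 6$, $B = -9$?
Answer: $4392 - \frac{21228 \sqrt{6}}{7} \approx -3036.3$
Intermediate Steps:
$H{\left(p \right)} = p^{\frac{3}{2}}$
$E{\left(L,n \right)} = - 9 n + 6 L \sqrt{6}$ ($E{\left(L,n \right)} = 6^{\frac{3}{2}} L - 9 n = 6 \sqrt{6} L - 9 n = 6 L \sqrt{6} - 9 n = - 9 n + 6 L \sqrt{6}$)
$E{\left(G{\left(\frac{1}{-4 - 3},4 \right)},4 \right)} \left(-122\right) = \left(\left(-9\right) 4 + 6 \left(4 - \frac{1}{-4 - 3}\right) \sqrt{6}\right) \left(-122\right) = \left(-36 + 6 \left(4 - \frac{1}{-7}\right) \sqrt{6}\right) \left(-122\right) = \left(-36 + 6 \left(4 - - \frac{1}{7}\right) \sqrt{6}\right) \left(-122\right) = \left(-36 + 6 \left(4 + \frac{1}{7}\right) \sqrt{6}\right) \left(-122\right) = \left(-36 + 6 \cdot \frac{29}{7} \sqrt{6}\right) \left(-122\right) = \left(-36 + \frac{174 \sqrt{6}}{7}\right) \left(-122\right) = 4392 - \frac{21228 \sqrt{6}}{7}$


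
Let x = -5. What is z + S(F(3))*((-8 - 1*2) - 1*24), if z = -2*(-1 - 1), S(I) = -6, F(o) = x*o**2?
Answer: 208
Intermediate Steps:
F(o) = -5*o**2
z = 4 (z = -2*(-2) = 4)
z + S(F(3))*((-8 - 1*2) - 1*24) = 4 - 6*((-8 - 1*2) - 1*24) = 4 - 6*((-8 - 2) - 24) = 4 - 6*(-10 - 24) = 4 - 6*(-34) = 4 + 204 = 208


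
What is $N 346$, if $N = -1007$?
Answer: $-348422$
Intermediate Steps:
$N 346 = \left(-1007\right) 346 = -348422$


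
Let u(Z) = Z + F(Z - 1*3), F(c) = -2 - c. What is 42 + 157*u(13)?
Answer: 199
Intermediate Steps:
u(Z) = 1 (u(Z) = Z + (-2 - (Z - 1*3)) = Z + (-2 - (Z - 3)) = Z + (-2 - (-3 + Z)) = Z + (-2 + (3 - Z)) = Z + (1 - Z) = 1)
42 + 157*u(13) = 42 + 157*1 = 42 + 157 = 199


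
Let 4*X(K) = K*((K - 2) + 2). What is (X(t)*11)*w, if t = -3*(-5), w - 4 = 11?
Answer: 37125/4 ≈ 9281.3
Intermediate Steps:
w = 15 (w = 4 + 11 = 15)
t = 15
X(K) = K**2/4 (X(K) = (K*((K - 2) + 2))/4 = (K*((-2 + K) + 2))/4 = (K*K)/4 = K**2/4)
(X(t)*11)*w = (((1/4)*15**2)*11)*15 = (((1/4)*225)*11)*15 = ((225/4)*11)*15 = (2475/4)*15 = 37125/4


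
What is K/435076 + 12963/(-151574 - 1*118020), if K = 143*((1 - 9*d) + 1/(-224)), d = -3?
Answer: -510788086915/13136914464128 ≈ -0.038882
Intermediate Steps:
K = 896753/224 (K = 143*((1 - 9*(-3)) + 1/(-224)) = 143*((1 + 27) - 1/224) = 143*(28 - 1/224) = 143*(6271/224) = 896753/224 ≈ 4003.4)
K/435076 + 12963/(-151574 - 1*118020) = (896753/224)/435076 + 12963/(-151574 - 1*118020) = (896753/224)*(1/435076) + 12963/(-151574 - 118020) = 896753/97457024 + 12963/(-269594) = 896753/97457024 + 12963*(-1/269594) = 896753/97457024 - 12963/269594 = -510788086915/13136914464128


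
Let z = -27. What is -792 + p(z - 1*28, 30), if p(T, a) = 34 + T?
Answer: -813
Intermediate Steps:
-792 + p(z - 1*28, 30) = -792 + (34 + (-27 - 1*28)) = -792 + (34 + (-27 - 28)) = -792 + (34 - 55) = -792 - 21 = -813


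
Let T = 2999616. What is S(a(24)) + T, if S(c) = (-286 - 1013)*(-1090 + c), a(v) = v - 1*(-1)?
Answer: 4383051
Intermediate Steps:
a(v) = 1 + v (a(v) = v + 1 = 1 + v)
S(c) = 1415910 - 1299*c (S(c) = -1299*(-1090 + c) = 1415910 - 1299*c)
S(a(24)) + T = (1415910 - 1299*(1 + 24)) + 2999616 = (1415910 - 1299*25) + 2999616 = (1415910 - 32475) + 2999616 = 1383435 + 2999616 = 4383051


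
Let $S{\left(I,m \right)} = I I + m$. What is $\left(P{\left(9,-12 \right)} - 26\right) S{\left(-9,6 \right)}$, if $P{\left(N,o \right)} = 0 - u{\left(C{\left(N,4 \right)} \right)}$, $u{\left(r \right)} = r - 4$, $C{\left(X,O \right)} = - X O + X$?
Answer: $435$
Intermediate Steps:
$S{\left(I,m \right)} = m + I^{2}$ ($S{\left(I,m \right)} = I^{2} + m = m + I^{2}$)
$C{\left(X,O \right)} = X - O X$ ($C{\left(X,O \right)} = - O X + X = X - O X$)
$u{\left(r \right)} = -4 + r$
$P{\left(N,o \right)} = 4 + 3 N$ ($P{\left(N,o \right)} = 0 - \left(-4 + N \left(1 - 4\right)\right) = 0 - \left(-4 + N \left(-3\right)\right) = 0 - \left(-4 - 3 N\right) = 0 + \left(4 + 3 N\right) = 4 + 3 N$)
$\left(P{\left(9,-12 \right)} - 26\right) S{\left(-9,6 \right)} = \left(\left(4 + 3 \cdot 9\right) - 26\right) \left(6 + \left(-9\right)^{2}\right) = \left(\left(4 + 27\right) - 26\right) \left(6 + 81\right) = \left(31 - 26\right) 87 = 5 \cdot 87 = 435$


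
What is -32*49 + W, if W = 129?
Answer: -1439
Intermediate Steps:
-32*49 + W = -32*49 + 129 = -1568 + 129 = -1439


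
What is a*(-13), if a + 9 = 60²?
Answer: -46683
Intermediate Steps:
a = 3591 (a = -9 + 60² = -9 + 3600 = 3591)
a*(-13) = 3591*(-13) = -46683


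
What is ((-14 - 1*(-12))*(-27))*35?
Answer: 1890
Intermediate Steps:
((-14 - 1*(-12))*(-27))*35 = ((-14 + 12)*(-27))*35 = -2*(-27)*35 = 54*35 = 1890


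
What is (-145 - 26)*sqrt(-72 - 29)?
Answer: -171*I*sqrt(101) ≈ -1718.5*I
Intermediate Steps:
(-145 - 26)*sqrt(-72 - 29) = -171*I*sqrt(101)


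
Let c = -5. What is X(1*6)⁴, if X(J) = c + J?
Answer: 1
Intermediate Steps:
X(J) = -5 + J
X(1*6)⁴ = (-5 + 1*6)⁴ = (-5 + 6)⁴ = 1⁴ = 1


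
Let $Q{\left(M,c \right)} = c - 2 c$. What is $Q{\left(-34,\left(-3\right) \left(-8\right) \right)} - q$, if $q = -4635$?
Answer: $4611$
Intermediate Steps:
$Q{\left(M,c \right)} = - c$
$Q{\left(-34,\left(-3\right) \left(-8\right) \right)} - q = - \left(-3\right) \left(-8\right) - -4635 = \left(-1\right) 24 + 4635 = -24 + 4635 = 4611$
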